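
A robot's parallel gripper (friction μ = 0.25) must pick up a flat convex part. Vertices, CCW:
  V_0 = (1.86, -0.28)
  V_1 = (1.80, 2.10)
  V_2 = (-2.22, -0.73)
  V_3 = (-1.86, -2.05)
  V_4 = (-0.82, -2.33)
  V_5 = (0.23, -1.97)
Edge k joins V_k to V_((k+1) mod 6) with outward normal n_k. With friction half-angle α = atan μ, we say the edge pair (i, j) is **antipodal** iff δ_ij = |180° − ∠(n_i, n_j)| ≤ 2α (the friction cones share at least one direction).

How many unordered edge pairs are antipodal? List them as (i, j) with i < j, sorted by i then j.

count = 3; pairs: (0,2), (1,4), (1,5)

α = atan 0.25 = 14.04°;  2α = 28.07°
n_0 = (+0.9997, +0.0252)
n_1 = (-0.5756, +0.8177)
n_2 = (-0.9648, -0.2631)
n_3 = (-0.2600, -0.9656)
n_4 = (+0.3243, -0.9459)
n_5 = (+0.7198, -0.6942)
  (0,1): δ = 56.30°  ·
  (0,2): δ = 13.81°  ✓
  (0,3): δ = 73.49°  ·
  (0,4): δ = 107.48°  ·
  (0,5): δ = 134.59°  ·
  (1,2): δ = 109.89°  ·
  (1,3): δ = 50.21°  ·
  (1,4): δ = 16.22°  ✓
  (1,5): δ = 10.89°  ✓
  (2,3): δ = 120.32°  ·
  (2,4): δ = 86.33°  ·
  (2,5): δ = 59.22°  ·
  (3,4): δ = 146.01°  ·
  (3,5): δ = 118.90°  ·
  (4,5): δ = 152.89°  ·
antipodal pairs: 3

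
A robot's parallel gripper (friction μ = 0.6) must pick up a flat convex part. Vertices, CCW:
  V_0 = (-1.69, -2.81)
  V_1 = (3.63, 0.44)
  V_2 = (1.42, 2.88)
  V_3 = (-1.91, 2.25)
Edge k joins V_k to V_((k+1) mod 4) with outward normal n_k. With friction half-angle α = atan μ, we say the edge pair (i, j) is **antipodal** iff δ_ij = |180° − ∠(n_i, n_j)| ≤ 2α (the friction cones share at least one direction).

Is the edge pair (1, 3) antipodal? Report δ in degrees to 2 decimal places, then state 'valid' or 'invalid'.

δ = 39.68°, valid

α = atan 0.6 = 30.96°;  2α = 61.93°
edge 1: e_1 = (-2.21, +2.44);  n_1 = (+0.7412, +0.6713)
edge 3: e_3 = (+0.22, -5.06);  n_3 = (-0.9991, -0.0434)
∠(n_1, n_3) = 140.32°
δ = |180° − 140.32°| = 39.68°
39.68° ≤ 2α = 61.93°  →  valid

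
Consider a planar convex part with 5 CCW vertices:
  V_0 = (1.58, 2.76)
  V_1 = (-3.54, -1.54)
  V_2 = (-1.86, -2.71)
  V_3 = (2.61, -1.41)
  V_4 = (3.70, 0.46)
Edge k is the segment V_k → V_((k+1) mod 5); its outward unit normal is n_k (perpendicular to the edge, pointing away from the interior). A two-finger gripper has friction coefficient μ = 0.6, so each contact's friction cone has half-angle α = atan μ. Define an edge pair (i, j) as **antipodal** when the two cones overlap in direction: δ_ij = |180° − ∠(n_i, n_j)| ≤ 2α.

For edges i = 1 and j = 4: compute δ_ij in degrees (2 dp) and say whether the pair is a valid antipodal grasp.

δ = 12.48°, valid

α = atan 0.6 = 30.96°;  2α = 61.93°
edge 1: e_1 = (+1.68, -1.17);  n_1 = (-0.5715, -0.8206)
edge 4: e_4 = (-2.12, +2.30);  n_4 = (+0.7353, +0.6777)
∠(n_1, n_4) = 167.52°
δ = |180° − 167.52°| = 12.48°
12.48° ≤ 2α = 61.93°  →  valid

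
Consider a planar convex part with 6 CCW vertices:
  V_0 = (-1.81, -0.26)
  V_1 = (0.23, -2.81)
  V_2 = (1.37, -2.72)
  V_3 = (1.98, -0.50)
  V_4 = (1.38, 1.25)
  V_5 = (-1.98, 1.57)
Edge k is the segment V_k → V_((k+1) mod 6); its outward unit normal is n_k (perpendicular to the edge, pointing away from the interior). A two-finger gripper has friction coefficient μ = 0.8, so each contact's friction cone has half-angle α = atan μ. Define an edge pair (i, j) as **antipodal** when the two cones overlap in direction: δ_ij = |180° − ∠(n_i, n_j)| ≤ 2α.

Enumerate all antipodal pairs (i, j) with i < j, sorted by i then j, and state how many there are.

count = 7; pairs: (0,2), (0,3), (0,4), (1,3), (1,4), (2,5), (3,5)

α = atan 0.8 = 38.66°;  2α = 77.32°
n_0 = (-0.7809, -0.6247)
n_1 = (+0.0787, -0.9969)
n_2 = (+0.9643, -0.2650)
n_3 = (+0.9459, +0.3243)
n_4 = (+0.0948, +0.9955)
n_5 = (-0.9957, -0.0925)
  (0,1): δ = 124.15°  ·
  (0,2): δ = 54.02°  ✓
  (0,3): δ = 19.74°  ✓
  (0,4): δ = 45.90°  ✓
  (0,5): δ = 146.65°  ·
  (1,2): δ = 109.88°  ·
  (1,3): δ = 75.59°  ✓
  (1,4): δ = 9.95°  ✓
  (1,5): δ = 90.79°  ·
  (2,3): δ = 145.71°  ·
  (2,4): δ = 80.08°  ·
  (2,5): δ = 20.67°  ✓
  (3,4): δ = 114.36°  ·
  (3,5): δ = 13.62°  ✓
  (4,5): δ = 79.25°  ·
antipodal pairs: 7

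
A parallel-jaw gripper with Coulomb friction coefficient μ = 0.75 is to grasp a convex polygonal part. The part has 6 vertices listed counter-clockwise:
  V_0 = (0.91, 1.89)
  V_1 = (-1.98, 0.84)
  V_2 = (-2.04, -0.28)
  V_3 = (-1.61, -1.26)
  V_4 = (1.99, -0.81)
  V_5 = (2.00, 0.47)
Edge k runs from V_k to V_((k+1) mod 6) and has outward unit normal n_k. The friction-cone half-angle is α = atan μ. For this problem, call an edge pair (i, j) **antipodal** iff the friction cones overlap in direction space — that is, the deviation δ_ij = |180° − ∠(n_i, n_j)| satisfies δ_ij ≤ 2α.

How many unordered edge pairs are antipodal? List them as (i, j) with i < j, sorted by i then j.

count = 7; pairs: (0,3), (0,4), (1,4), (1,5), (2,4), (2,5), (3,5)

α = atan 0.75 = 36.87°;  2α = 73.74°
n_0 = (-0.3415, +0.9399)
n_1 = (-0.9986, +0.0535)
n_2 = (-0.9157, -0.4018)
n_3 = (+0.1240, -0.9923)
n_4 = (+1.0000, -0.0078)
n_5 = (+0.7932, +0.6089)
  (0,1): δ = 113.03°  ·
  (0,2): δ = 86.28°  ·
  (0,3): δ = 12.84°  ✓
  (0,4): δ = 69.59°  ✓
  (0,5): δ = 107.54°  ·
  (1,2): δ = 153.24°  ·
  (1,3): δ = 79.81°  ·
  (1,4): δ = 2.62°  ✓
  (1,5): δ = 40.58°  ✓
  (2,3): δ = 106.57°  ·
  (2,4): δ = 24.14°  ✓
  (2,5): δ = 13.82°  ✓
  (3,4): δ = 97.57°  ·
  (3,5): δ = 59.61°  ✓
  (4,5): δ = 142.04°  ·
antipodal pairs: 7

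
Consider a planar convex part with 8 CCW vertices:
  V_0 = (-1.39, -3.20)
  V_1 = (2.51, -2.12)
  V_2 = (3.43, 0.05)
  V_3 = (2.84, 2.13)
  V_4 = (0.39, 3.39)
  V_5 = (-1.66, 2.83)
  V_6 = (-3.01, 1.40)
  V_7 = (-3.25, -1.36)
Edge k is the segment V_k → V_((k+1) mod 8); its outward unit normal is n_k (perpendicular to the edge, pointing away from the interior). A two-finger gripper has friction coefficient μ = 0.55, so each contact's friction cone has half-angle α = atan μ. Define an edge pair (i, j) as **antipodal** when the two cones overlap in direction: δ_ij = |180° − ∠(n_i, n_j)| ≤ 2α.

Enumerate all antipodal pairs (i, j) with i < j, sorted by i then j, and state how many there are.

α = atan 0.55 = 28.81°;  2α = 57.62°
n_0 = (+0.2669, -0.9637)
n_1 = (+0.9207, -0.3903)
n_2 = (+0.9620, +0.2729)
n_3 = (+0.4573, +0.8893)
n_4 = (-0.2635, +0.9647)
n_5 = (-0.7272, +0.6865)
n_6 = (-0.9962, +0.0866)
n_7 = (-0.7033, -0.7109)
  (0,1): δ = 128.45°  ·
  (0,2): δ = 89.64°  ·
  (0,3): δ = 42.69°  ✓
  (0,4): δ = 0.20°  ✓
  (0,5): δ = 31.17°  ✓
  (0,6): δ = 69.55°  ·
  (0,7): δ = 119.83°  ·
  (1,2): δ = 141.19°  ·
  (1,3): δ = 94.24°  ·
  (1,4): δ = 51.75°  ✓
  (1,5): δ = 20.38°  ✓
  (1,6): δ = 18.01°  ✓
  (1,7): δ = 68.28°  ·
  (2,3): δ = 133.05°  ·
  (2,4): δ = 90.56°  ·
  (2,5): δ = 59.19°  ·
  (2,6): δ = 20.81°  ✓
  (2,7): δ = 29.47°  ✓
  (3,4): δ = 137.51°  ·
  (3,5): δ = 106.14°  ·
  (3,6): δ = 67.75°  ·
  (3,7): δ = 17.47°  ✓
  (4,5): δ = 148.63°  ·
  (4,6): δ = 110.25°  ·
  (4,7): δ = 59.97°  ·
  (5,6): δ = 141.62°  ·
  (5,7): δ = 91.34°  ·
  (6,7): δ = 129.72°  ·
antipodal pairs: 9

count = 9; pairs: (0,3), (0,4), (0,5), (1,4), (1,5), (1,6), (2,6), (2,7), (3,7)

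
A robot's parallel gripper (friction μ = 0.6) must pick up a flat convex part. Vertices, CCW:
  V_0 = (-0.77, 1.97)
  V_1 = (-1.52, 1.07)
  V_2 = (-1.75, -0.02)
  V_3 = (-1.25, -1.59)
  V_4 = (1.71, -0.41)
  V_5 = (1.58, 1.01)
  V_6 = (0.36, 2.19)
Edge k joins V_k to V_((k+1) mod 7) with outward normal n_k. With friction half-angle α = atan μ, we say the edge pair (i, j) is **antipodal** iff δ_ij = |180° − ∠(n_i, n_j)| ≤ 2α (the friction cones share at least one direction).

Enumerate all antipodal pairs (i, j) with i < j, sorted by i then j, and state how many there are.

α = atan 0.6 = 30.96°;  2α = 61.93°
n_0 = (-0.7682, +0.6402)
n_1 = (-0.9785, +0.2065)
n_2 = (-0.9528, -0.3035)
n_3 = (+0.3703, -0.9289)
n_4 = (+0.9958, +0.0912)
n_5 = (+0.6952, +0.7188)
n_6 = (-0.1911, +0.9816)
  (0,1): δ = 152.11°  ·
  (0,2): δ = 122.53°  ·
  (0,3): δ = 28.46°  ✓
  (0,4): δ = 45.04°  ✓
  (0,5): δ = 85.76°  ·
  (0,6): δ = 140.82°  ·
  (1,2): δ = 150.42°  ·
  (1,3): δ = 56.35°  ✓
  (1,4): δ = 17.15°  ✓
  (1,5): δ = 57.87°  ✓
  (1,6): δ = 112.93°  ·
  (2,3): δ = 85.93°  ·
  (2,4): δ = 12.43°  ✓
  (2,5): δ = 28.29°  ✓
  (2,6): δ = 83.35°  ·
  (3,4): δ = 106.50°  ·
  (3,5): δ = 65.78°  ·
  (3,6): δ = 10.72°  ✓
  (4,5): δ = 139.28°  ·
  (4,6): δ = 84.21°  ·
  (5,6): δ = 124.94°  ·
antipodal pairs: 8

count = 8; pairs: (0,3), (0,4), (1,3), (1,4), (1,5), (2,4), (2,5), (3,6)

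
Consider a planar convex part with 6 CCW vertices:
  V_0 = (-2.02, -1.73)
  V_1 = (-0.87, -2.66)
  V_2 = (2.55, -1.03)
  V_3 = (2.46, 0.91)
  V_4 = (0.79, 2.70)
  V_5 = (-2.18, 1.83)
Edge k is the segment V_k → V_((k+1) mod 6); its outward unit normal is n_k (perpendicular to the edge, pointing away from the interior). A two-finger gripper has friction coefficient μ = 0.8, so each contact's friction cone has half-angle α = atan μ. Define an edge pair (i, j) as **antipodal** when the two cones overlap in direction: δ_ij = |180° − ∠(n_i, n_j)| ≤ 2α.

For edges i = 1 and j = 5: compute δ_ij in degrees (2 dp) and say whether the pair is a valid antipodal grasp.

δ = 67.09°, valid

α = atan 0.8 = 38.66°;  2α = 77.32°
edge 1: e_1 = (+3.42, +1.63);  n_1 = (+0.4302, -0.9027)
edge 5: e_5 = (+0.16, -3.56);  n_5 = (-0.9990, -0.0449)
∠(n_1, n_5) = 112.91°
δ = |180° − 112.91°| = 67.09°
67.09° ≤ 2α = 77.32°  →  valid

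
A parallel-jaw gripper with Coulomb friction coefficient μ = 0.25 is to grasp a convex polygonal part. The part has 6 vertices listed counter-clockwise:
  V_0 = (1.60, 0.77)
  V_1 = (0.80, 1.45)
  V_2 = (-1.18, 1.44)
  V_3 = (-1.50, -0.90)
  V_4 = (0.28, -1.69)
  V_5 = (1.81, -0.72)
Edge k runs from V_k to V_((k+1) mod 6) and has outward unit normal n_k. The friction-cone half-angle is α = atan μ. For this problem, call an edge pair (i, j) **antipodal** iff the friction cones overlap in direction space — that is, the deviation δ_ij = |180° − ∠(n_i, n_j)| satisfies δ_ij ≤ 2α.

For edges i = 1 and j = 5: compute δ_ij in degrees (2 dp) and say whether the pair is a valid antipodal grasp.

δ = 97.73°, invalid

α = atan 0.25 = 14.04°;  2α = 28.07°
edge 1: e_1 = (-1.98, -0.01);  n_1 = (-0.0051, +1.0000)
edge 5: e_5 = (-0.21, +1.49);  n_5 = (+0.9902, +0.1396)
∠(n_1, n_5) = 82.27°
δ = |180° − 82.27°| = 97.73°
97.73° > 2α = 28.07°  →  invalid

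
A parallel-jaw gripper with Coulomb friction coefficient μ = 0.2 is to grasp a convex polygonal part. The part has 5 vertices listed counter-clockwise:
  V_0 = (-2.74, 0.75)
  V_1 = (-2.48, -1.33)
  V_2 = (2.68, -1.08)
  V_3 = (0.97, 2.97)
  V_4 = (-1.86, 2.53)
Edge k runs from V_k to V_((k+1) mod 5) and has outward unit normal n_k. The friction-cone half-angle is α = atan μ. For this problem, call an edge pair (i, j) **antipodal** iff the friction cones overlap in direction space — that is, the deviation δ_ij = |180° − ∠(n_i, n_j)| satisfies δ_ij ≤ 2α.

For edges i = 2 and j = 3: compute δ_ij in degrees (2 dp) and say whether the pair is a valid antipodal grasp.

α = atan 0.2 = 11.31°;  2α = 22.62°
edge 2: e_2 = (-1.71, +4.05);  n_2 = (+0.9212, +0.3890)
edge 3: e_3 = (-2.83, -0.44);  n_3 = (-0.1536, +0.9881)
∠(n_2, n_3) = 75.95°
δ = |180° − 75.95°| = 104.05°
104.05° > 2α = 22.62°  →  invalid

δ = 104.05°, invalid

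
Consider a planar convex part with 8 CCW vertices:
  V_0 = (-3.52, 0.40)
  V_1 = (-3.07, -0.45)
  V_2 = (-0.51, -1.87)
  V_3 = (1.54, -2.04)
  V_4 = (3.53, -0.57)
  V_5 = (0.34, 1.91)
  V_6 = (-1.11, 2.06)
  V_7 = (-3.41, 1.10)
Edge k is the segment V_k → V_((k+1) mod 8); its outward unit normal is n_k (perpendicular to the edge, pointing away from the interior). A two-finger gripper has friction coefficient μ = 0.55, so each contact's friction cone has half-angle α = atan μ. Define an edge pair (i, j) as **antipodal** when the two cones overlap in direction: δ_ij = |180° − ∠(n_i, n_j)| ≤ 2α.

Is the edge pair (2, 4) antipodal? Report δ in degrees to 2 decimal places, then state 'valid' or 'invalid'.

δ = 33.12°, valid

α = atan 0.55 = 28.81°;  2α = 57.62°
edge 2: e_2 = (+2.05, -0.17);  n_2 = (-0.0826, -0.9966)
edge 4: e_4 = (-3.19, +2.48);  n_4 = (+0.6138, +0.7895)
∠(n_2, n_4) = 146.88°
δ = |180° − 146.88°| = 33.12°
33.12° ≤ 2α = 57.62°  →  valid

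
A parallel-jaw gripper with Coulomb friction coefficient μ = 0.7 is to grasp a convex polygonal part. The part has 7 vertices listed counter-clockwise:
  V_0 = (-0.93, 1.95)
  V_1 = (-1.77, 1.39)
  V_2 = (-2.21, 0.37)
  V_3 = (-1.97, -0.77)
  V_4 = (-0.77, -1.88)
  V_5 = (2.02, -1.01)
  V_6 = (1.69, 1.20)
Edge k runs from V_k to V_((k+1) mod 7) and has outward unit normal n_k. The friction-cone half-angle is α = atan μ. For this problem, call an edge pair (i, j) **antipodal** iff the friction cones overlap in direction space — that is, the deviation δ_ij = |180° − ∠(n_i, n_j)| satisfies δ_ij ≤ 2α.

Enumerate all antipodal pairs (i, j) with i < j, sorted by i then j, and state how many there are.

count = 9; pairs: (0,4), (0,5), (1,4), (1,5), (2,5), (2,6), (3,5), (3,6), (4,6)

α = atan 0.7 = 34.99°;  2α = 69.98°
n_0 = (-0.5547, +0.8321)
n_1 = (-0.9182, +0.3961)
n_2 = (-0.9785, -0.2060)
n_3 = (-0.6790, -0.7341)
n_4 = (+0.2977, -0.9547)
n_5 = (+0.9890, +0.1477)
n_6 = (+0.2752, +0.9614)
  (0,1): δ = 147.02°  ·
  (0,2): δ = 111.80°  ·
  (0,3): δ = 76.46°  ·
  (0,4): δ = 16.37°  ✓
  (0,5): δ = 64.80°  ✓
  (0,6): δ = 130.34°  ·
  (1,2): δ = 144.78°  ·
  (1,3): δ = 109.43°  ·
  (1,4): δ = 49.35°  ✓
  (1,5): δ = 31.83°  ✓
  (1,6): δ = 97.36°  ·
  (2,3): δ = 144.66°  ·
  (2,4): δ = 84.57°  ·
  (2,5): δ = 3.40°  ✓
  (2,6): δ = 62.14°  ✓
  (3,4): δ = 119.91°  ·
  (3,5): δ = 38.74°  ✓
  (3,6): δ = 26.79°  ✓
  (4,5): δ = 98.83°  ·
  (4,6): δ = 33.29°  ✓
  (5,6): δ = 114.47°  ·
antipodal pairs: 9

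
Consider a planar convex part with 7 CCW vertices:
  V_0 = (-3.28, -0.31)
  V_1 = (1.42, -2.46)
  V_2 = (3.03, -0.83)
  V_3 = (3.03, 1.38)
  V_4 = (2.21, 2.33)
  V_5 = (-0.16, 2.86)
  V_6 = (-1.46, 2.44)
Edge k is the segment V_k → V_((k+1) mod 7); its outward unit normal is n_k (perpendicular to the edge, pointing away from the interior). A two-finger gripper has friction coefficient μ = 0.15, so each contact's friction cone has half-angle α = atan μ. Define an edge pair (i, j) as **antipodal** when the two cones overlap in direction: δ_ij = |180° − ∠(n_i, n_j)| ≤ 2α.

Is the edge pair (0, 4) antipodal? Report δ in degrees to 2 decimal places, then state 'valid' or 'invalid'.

δ = 11.98°, valid

α = atan 0.15 = 8.53°;  2α = 17.06°
edge 0: e_0 = (+4.70, -2.15);  n_0 = (-0.4160, -0.9094)
edge 4: e_4 = (-2.37, +0.53);  n_4 = (+0.2182, +0.9759)
∠(n_0, n_4) = 168.02°
δ = |180° − 168.02°| = 11.98°
11.98° ≤ 2α = 17.06°  →  valid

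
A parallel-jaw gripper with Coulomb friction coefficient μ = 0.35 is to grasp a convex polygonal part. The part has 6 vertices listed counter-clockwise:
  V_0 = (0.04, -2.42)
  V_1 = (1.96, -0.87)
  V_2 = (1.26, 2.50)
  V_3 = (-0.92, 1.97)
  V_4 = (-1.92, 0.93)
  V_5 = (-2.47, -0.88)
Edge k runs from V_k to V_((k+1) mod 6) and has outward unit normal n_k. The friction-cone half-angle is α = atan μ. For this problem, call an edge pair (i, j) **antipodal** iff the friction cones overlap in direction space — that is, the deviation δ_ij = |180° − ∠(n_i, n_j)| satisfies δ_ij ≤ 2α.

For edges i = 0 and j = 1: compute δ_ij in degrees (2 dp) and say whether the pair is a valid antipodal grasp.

α = atan 0.35 = 19.29°;  2α = 38.58°
edge 0: e_0 = (+1.92, +1.55);  n_0 = (+0.6281, -0.7781)
edge 1: e_1 = (-0.70, +3.37);  n_1 = (+0.9791, +0.2034)
∠(n_0, n_1) = 62.82°
δ = |180° − 62.82°| = 117.18°
117.18° > 2α = 38.58°  →  invalid

δ = 117.18°, invalid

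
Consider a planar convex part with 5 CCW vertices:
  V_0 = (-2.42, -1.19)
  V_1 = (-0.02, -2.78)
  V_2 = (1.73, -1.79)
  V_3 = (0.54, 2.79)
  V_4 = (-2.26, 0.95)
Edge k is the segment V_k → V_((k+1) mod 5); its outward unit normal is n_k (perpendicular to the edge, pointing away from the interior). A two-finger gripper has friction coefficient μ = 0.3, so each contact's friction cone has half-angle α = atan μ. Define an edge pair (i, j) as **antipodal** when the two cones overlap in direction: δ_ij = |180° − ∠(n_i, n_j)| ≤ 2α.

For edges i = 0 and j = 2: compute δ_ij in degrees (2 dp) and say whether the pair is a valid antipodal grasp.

α = atan 0.3 = 16.70°;  2α = 33.40°
edge 0: e_0 = (+2.40, -1.59);  n_0 = (-0.5523, -0.8336)
edge 2: e_2 = (-1.19, +4.58);  n_2 = (+0.9679, +0.2515)
∠(n_0, n_2) = 138.09°
δ = |180° − 138.09°| = 41.91°
41.91° > 2α = 33.40°  →  invalid

δ = 41.91°, invalid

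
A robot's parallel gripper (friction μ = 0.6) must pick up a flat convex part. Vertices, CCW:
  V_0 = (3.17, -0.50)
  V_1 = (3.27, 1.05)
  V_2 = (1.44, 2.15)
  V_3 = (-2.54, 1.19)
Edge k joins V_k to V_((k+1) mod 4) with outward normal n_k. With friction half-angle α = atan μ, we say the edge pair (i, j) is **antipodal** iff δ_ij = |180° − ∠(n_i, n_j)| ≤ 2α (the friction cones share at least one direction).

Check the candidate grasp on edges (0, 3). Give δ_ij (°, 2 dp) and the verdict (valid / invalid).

α = atan 0.6 = 30.96°;  2α = 61.93°
edge 0: e_0 = (+0.10, +1.55);  n_0 = (+0.9979, -0.0644)
edge 3: e_3 = (+5.71, -1.69);  n_3 = (-0.2838, -0.9589)
∠(n_0, n_3) = 102.80°
δ = |180° − 102.80°| = 77.20°
77.20° > 2α = 61.93°  →  invalid

δ = 77.20°, invalid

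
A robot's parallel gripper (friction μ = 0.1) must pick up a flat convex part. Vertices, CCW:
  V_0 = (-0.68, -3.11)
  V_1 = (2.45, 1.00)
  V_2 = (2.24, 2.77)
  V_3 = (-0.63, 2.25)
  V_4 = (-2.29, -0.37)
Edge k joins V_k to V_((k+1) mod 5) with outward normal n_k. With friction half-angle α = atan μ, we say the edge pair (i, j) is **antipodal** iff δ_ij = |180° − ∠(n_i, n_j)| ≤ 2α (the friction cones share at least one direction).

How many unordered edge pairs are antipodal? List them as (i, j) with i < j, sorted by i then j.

count = 1; pairs: (0,3)

α = atan 0.1 = 5.71°;  2α = 11.42°
n_0 = (+0.7956, -0.6059)
n_1 = (+0.9930, +0.1178)
n_2 = (-0.1783, +0.9840)
n_3 = (-0.8447, +0.5352)
n_4 = (-0.8622, -0.5066)
  (0,1): δ = 135.94°  ·
  (0,2): δ = 42.44°  ·
  (0,3): δ = 4.93°  ✓
  (0,4): δ = 67.73°  ·
  (1,2): δ = 86.50°  ·
  (1,3): δ = 39.12°  ·
  (1,4): δ = 23.67°  ·
  (2,3): δ = 132.63°  ·
  (2,4): δ = 69.83°  ·
  (3,4): δ = 117.20°  ·
antipodal pairs: 1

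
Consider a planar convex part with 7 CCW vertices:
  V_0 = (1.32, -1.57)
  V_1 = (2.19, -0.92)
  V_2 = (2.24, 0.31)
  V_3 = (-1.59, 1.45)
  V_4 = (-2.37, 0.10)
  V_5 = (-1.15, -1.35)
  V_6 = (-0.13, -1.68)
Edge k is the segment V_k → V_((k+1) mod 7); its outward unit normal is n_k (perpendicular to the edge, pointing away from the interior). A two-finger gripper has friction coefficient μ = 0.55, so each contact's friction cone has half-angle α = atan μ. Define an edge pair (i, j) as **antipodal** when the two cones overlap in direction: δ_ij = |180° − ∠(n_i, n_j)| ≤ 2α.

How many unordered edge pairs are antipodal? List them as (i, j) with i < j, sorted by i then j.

count = 8; pairs: (0,2), (0,3), (1,3), (1,4), (2,4), (2,5), (2,6), (3,6)

α = atan 0.55 = 28.81°;  2α = 57.62°
n_0 = (+0.5985, -0.8011)
n_1 = (+0.9992, -0.0406)
n_2 = (+0.2853, +0.9584)
n_3 = (-0.8659, +0.5003)
n_4 = (-0.7652, -0.6438)
n_5 = (-0.3078, -0.9514)
n_6 = (+0.0756, -0.9971)
  (0,1): δ = 129.09°  ·
  (0,2): δ = 53.34°  ✓
  (0,3): δ = 23.22°  ✓
  (0,4): δ = 93.31°  ·
  (0,5): δ = 125.31°  ·
  (0,6): δ = 147.57°  ·
  (1,2): δ = 104.25°  ·
  (1,3): δ = 27.69°  ✓
  (1,4): δ = 42.40°  ✓
  (1,5): δ = 74.40°  ·
  (1,6): δ = 96.67°  ·
  (2,3): δ = 103.44°  ·
  (2,4): δ = 33.35°  ✓
  (2,5): δ = 1.35°  ✓
  (2,6): δ = 20.91°  ✓
  (3,4): δ = 109.91°  ·
  (3,5): δ = 77.91°  ·
  (3,6): δ = 55.64°  ✓
  (4,5): δ = 148.00°  ·
  (4,6): δ = 125.74°  ·
  (5,6): δ = 157.73°  ·
antipodal pairs: 8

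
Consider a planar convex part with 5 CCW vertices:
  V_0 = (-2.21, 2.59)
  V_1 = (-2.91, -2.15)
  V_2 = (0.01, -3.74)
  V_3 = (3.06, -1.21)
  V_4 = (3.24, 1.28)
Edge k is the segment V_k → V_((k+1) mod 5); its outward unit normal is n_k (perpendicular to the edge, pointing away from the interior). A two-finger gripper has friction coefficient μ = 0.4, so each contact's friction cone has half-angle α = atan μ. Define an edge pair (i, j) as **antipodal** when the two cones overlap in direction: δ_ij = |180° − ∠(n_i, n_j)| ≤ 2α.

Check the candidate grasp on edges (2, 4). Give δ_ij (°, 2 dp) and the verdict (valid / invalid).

δ = 53.19°, invalid

α = atan 0.4 = 21.80°;  2α = 43.60°
edge 2: e_2 = (+3.05, +2.53);  n_2 = (+0.6384, -0.7697)
edge 4: e_4 = (-5.45, +1.31);  n_4 = (+0.2337, +0.9723)
∠(n_2, n_4) = 126.81°
δ = |180° − 126.81°| = 53.19°
53.19° > 2α = 43.60°  →  invalid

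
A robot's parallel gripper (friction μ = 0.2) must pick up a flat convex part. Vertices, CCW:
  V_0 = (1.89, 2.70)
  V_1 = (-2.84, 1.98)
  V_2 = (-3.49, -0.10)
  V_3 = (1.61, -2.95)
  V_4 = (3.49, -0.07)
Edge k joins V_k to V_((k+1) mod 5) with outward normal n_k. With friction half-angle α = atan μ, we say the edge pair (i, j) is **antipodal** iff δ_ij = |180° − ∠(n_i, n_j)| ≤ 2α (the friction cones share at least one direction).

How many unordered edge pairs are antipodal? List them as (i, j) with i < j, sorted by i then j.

α = atan 0.2 = 11.31°;  2α = 22.62°
n_0 = (-0.1505, +0.9886)
n_1 = (-0.9545, +0.2983)
n_2 = (-0.4878, -0.8729)
n_3 = (+0.8374, -0.5466)
n_4 = (+0.8659, +0.5002)
  (0,1): δ = 116.01°  ·
  (0,2): δ = 37.85°  ·
  (0,3): δ = 48.21°  ·
  (0,4): δ = 111.36°  ·
  (1,2): δ = 101.84°  ·
  (1,3): δ = 15.78°  ✓
  (1,4): δ = 47.37°  ·
  (2,3): δ = 93.94°  ·
  (2,4): δ = 30.79°  ·
  (3,4): δ = 116.85°  ·
antipodal pairs: 1

count = 1; pairs: (1,3)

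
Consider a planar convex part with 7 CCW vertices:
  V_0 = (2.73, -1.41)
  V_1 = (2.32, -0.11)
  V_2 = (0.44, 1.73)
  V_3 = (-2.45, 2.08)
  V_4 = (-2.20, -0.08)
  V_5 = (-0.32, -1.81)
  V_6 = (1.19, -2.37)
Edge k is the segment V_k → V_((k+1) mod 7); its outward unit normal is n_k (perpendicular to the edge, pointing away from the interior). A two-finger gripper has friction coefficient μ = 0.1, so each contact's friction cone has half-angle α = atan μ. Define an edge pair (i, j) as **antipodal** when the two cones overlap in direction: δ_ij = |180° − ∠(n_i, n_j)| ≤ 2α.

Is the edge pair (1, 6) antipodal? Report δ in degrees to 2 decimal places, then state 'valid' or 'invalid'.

α = atan 0.1 = 5.71°;  2α = 11.42°
edge 1: e_1 = (-1.88, +1.84);  n_1 = (+0.6995, +0.7147)
edge 6: e_6 = (+1.54, +0.96);  n_6 = (+0.5290, -0.8486)
∠(n_1, n_6) = 103.68°
δ = |180° − 103.68°| = 76.32°
76.32° > 2α = 11.42°  →  invalid

δ = 76.32°, invalid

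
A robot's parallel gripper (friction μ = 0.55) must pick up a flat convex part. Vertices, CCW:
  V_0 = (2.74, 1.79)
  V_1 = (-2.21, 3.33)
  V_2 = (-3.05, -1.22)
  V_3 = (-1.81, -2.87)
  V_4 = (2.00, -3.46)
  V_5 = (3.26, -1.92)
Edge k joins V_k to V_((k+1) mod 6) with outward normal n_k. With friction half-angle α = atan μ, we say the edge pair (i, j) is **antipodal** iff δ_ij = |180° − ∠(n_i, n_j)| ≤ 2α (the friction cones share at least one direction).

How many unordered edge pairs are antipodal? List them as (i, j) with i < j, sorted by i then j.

α = atan 0.55 = 28.81°;  2α = 57.62°
n_0 = (+0.2971, +0.9549)
n_1 = (-0.9834, +0.1815)
n_2 = (-0.7994, -0.6008)
n_3 = (-0.1530, -0.9882)
n_4 = (+0.7740, -0.6332)
n_5 = (+0.9903, +0.1388)
  (0,1): δ = 83.18°  ·
  (0,2): δ = 35.79°  ✓
  (0,3): δ = 8.48°  ✓
  (0,4): δ = 67.99°  ·
  (0,5): δ = 115.26°  ·
  (1,2): δ = 132.61°  ·
  (1,3): δ = 88.34°  ·
  (1,4): δ = 28.83°  ✓
  (1,5): δ = 18.44°  ✓
  (2,3): δ = 135.73°  ·
  (2,4): δ = 76.21°  ·
  (2,5): δ = 28.95°  ✓
  (3,4): δ = 120.49°  ·
  (3,5): δ = 73.22°  ·
  (4,5): δ = 132.73°  ·
antipodal pairs: 5

count = 5; pairs: (0,2), (0,3), (1,4), (1,5), (2,5)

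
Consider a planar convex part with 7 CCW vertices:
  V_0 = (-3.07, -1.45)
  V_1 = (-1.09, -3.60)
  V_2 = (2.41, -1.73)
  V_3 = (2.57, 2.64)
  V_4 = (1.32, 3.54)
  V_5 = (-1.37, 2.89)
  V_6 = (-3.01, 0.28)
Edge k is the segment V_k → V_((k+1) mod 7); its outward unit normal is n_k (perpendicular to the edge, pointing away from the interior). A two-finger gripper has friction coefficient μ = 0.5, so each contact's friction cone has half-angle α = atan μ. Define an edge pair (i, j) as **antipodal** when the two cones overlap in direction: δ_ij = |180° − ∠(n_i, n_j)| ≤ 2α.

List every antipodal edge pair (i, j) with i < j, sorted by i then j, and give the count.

count = 6; pairs: (0,2), (0,3), (1,4), (1,5), (2,5), (2,6)

α = atan 0.5 = 26.57°;  2α = 53.13°
n_0 = (-0.7356, -0.6774)
n_1 = (+0.4712, -0.8820)
n_2 = (+0.9993, -0.0366)
n_3 = (+0.5843, +0.8115)
n_4 = (-0.2349, +0.9720)
n_5 = (-0.8467, +0.5320)
n_6 = (-0.9994, +0.0347)
  (0,1): δ = 104.53°  ·
  (0,2): δ = 44.74°  ✓
  (0,3): δ = 11.60°  ✓
  (0,4): δ = 60.94°  ·
  (0,5): δ = 105.21°  ·
  (0,6): δ = 135.37°  ·
  (1,2): δ = 120.21°  ·
  (1,3): δ = 63.87°  ·
  (1,4): δ = 14.53°  ✓
  (1,5): δ = 29.74°  ✓
  (1,6): δ = 59.90°  ·
  (2,3): δ = 123.66°  ·
  (2,4): δ = 74.32°  ·
  (2,5): δ = 30.05°  ✓
  (2,6): δ = 0.11°  ✓
  (3,4): δ = 130.66°  ·
  (3,5): δ = 86.39°  ·
  (3,6): δ = 56.23°  ·
  (4,5): δ = 135.73°  ·
  (4,6): δ = 105.57°  ·
  (5,6): δ = 149.84°  ·
antipodal pairs: 6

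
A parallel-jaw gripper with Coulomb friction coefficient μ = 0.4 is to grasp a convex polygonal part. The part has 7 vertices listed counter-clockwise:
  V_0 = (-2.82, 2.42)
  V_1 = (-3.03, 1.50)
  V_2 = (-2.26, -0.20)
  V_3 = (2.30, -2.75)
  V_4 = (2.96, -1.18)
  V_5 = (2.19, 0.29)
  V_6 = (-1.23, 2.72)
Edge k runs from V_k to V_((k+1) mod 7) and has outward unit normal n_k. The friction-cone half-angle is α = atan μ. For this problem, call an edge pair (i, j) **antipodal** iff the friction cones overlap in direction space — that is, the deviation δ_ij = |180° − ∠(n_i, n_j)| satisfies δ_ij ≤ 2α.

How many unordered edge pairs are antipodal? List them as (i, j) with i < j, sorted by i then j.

α = atan 0.4 = 21.80°;  2α = 43.60°
n_0 = (-0.9749, +0.2225)
n_1 = (-0.9109, -0.4126)
n_2 = (-0.4881, -0.8728)
n_3 = (+0.9219, -0.3875)
n_4 = (+0.8858, +0.4640)
n_5 = (+0.5792, +0.8152)
n_6 = (-0.1854, +0.9827)
  (0,1): δ = 142.77°  ·
  (0,2): δ = 106.36°  ·
  (0,3): δ = 9.94°  ✓
  (0,4): δ = 40.50°  ✓
  (0,5): δ = 67.46°  ·
  (0,6): δ = 113.54°  ·
  (1,2): δ = 143.58°  ·
  (1,3): δ = 47.17°  ·
  (1,4): δ = 3.28°  ✓
  (1,5): δ = 30.24°  ✓
  (1,6): δ = 76.32°  ·
  (2,3): δ = 83.59°  ·
  (2,4): δ = 33.14°  ✓
  (2,5): δ = 6.18°  ✓
  (2,6): δ = 39.90°  ✓
  (3,4): δ = 129.55°  ·
  (3,5): δ = 102.59°  ·
  (3,6): δ = 56.51°  ·
  (4,5): δ = 153.04°  ·
  (4,6): δ = 106.96°  ·
  (5,6): δ = 133.92°  ·
antipodal pairs: 7

count = 7; pairs: (0,3), (0,4), (1,4), (1,5), (2,4), (2,5), (2,6)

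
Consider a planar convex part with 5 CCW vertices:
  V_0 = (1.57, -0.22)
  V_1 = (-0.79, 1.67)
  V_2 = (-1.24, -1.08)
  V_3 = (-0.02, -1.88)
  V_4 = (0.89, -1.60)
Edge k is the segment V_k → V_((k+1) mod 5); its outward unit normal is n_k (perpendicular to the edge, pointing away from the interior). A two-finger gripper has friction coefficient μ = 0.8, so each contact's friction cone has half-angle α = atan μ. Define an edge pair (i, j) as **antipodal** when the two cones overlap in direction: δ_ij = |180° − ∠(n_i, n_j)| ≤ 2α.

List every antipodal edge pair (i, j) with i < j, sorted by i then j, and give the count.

count = 5; pairs: (0,1), (0,2), (0,3), (1,3), (1,4)

α = atan 0.8 = 38.66°;  2α = 77.32°
n_0 = (+0.6251, +0.7805)
n_1 = (-0.9869, +0.1615)
n_2 = (-0.5484, -0.8362)
n_3 = (+0.2941, -0.9558)
n_4 = (+0.8970, -0.4420)
  (0,1): δ = 60.60°  ✓
  (0,2): δ = 5.44°  ✓
  (0,3): δ = 55.79°  ✓
  (0,4): δ = 102.46°  ·
  (1,2): δ = 113.96°  ·
  (1,3): δ = 63.60°  ✓
  (1,4): δ = 16.94°  ✓
  (2,3): δ = 129.64°  ·
  (2,4): δ = 82.98°  ·
  (3,4): δ = 133.33°  ·
antipodal pairs: 5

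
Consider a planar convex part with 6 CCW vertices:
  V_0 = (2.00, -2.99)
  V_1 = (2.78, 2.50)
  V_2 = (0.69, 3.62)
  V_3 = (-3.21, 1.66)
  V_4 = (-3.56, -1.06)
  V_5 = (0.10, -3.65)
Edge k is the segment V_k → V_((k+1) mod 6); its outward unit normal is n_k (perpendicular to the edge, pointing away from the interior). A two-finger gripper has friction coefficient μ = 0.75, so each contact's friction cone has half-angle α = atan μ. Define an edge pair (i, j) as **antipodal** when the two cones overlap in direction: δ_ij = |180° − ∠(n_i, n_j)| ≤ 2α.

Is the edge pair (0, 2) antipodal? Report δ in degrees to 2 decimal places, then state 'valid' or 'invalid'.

δ = 55.23°, valid

α = atan 0.75 = 36.87°;  2α = 73.74°
edge 0: e_0 = (+0.78, +5.49);  n_0 = (+0.9901, -0.1407)
edge 2: e_2 = (-3.90, -1.96);  n_2 = (-0.4490, +0.8935)
∠(n_0, n_2) = 124.77°
δ = |180° − 124.77°| = 55.23°
55.23° ≤ 2α = 73.74°  →  valid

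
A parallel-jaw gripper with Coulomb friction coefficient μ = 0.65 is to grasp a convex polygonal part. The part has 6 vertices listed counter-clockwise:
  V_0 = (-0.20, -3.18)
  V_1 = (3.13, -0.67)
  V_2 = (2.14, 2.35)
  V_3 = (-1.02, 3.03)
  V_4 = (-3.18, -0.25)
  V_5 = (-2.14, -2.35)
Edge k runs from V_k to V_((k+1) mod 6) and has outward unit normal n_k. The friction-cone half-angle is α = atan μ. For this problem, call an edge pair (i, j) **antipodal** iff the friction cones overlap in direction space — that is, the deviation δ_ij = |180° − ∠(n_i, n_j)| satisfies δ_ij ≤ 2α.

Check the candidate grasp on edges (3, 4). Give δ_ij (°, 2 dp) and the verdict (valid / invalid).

α = atan 0.65 = 33.02°;  2α = 66.05°
edge 3: e_3 = (-2.16, -3.28);  n_3 = (-0.8352, +0.5500)
edge 4: e_4 = (+1.04, -2.10);  n_4 = (-0.8961, -0.4438)
∠(n_3, n_4) = 59.71°
δ = |180° − 59.71°| = 120.29°
120.29° > 2α = 66.05°  →  invalid

δ = 120.29°, invalid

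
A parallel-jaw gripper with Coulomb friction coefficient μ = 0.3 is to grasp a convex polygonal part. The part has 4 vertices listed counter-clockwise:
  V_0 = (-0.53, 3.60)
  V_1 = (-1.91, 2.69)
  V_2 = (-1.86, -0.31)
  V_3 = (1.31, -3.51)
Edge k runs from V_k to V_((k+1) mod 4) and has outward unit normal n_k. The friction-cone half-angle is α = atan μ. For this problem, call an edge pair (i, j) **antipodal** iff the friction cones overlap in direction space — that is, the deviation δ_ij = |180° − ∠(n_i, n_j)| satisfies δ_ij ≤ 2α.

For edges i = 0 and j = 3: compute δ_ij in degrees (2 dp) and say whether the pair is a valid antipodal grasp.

δ = 71.11°, invalid

α = atan 0.3 = 16.70°;  2α = 33.40°
edge 0: e_0 = (-1.38, -0.91);  n_0 = (-0.5505, +0.8348)
edge 3: e_3 = (-1.84, +7.11);  n_3 = (+0.9681, +0.2505)
∠(n_0, n_3) = 108.89°
δ = |180° − 108.89°| = 71.11°
71.11° > 2α = 33.40°  →  invalid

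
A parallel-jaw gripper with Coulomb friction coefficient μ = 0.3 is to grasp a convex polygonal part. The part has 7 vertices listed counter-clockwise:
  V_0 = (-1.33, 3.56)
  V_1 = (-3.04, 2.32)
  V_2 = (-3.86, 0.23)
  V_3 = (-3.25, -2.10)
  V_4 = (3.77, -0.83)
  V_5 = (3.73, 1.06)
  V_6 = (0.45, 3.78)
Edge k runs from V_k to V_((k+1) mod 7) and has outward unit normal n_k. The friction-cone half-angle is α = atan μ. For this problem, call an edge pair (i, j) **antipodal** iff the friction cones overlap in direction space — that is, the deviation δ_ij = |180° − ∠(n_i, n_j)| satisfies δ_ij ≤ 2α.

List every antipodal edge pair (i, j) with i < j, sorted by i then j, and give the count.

count = 4; pairs: (0,3), (1,4), (2,4), (3,6)

α = atan 0.3 = 16.70°;  2α = 33.40°
n_0 = (-0.5870, +0.8096)
n_1 = (-0.9309, +0.3652)
n_2 = (-0.9674, -0.2533)
n_3 = (+0.1780, -0.9840)
n_4 = (+0.9998, +0.0212)
n_5 = (+0.6383, +0.7698)
n_6 = (-0.1227, +0.9924)
  (0,1): δ = 147.37°  ·
  (0,2): δ = 111.28°  ·
  (0,3): δ = 25.69°  ✓
  (0,4): δ = 55.26°  ·
  (0,5): δ = 104.38°  ·
  (0,6): δ = 151.10°  ·
  (1,2): δ = 143.91°  ·
  (1,3): δ = 58.32°  ·
  (1,4): δ = 22.63°  ✓
  (1,5): δ = 71.75°  ·
  (1,6): δ = 118.47°  ·
  (2,3): δ = 94.42°  ·
  (2,4): δ = 13.46°  ✓
  (2,5): δ = 35.66°  ·
  (2,6): δ = 82.37°  ·
  (3,4): δ = 99.04°  ·
  (3,5): δ = 49.92°  ·
  (3,6): δ = 3.21°  ✓
  (4,5): δ = 130.88°  ·
  (4,6): δ = 84.17°  ·
  (5,6): δ = 133.29°  ·
antipodal pairs: 4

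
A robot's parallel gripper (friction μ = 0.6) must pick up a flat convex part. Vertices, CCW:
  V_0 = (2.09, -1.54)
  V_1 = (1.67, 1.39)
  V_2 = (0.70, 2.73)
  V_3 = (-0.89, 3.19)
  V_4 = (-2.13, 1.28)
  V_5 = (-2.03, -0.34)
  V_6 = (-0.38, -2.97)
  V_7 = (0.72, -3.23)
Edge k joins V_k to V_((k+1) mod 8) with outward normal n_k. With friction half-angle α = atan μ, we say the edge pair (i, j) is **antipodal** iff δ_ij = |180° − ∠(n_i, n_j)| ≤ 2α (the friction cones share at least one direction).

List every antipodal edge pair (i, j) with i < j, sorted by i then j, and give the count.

α = atan 0.6 = 30.96°;  2α = 61.93°
n_0 = (+0.9899, +0.1419)
n_1 = (+0.8100, +0.5864)
n_2 = (+0.2779, +0.9606)
n_3 = (-0.8387, +0.5445)
n_4 = (-0.9981, -0.0616)
n_5 = (-0.8471, -0.5314)
n_6 = (-0.2300, -0.9732)
n_7 = (+0.7768, -0.6297)
  (0,1): δ = 152.26°  ·
  (0,2): δ = 114.29°  ·
  (0,3): δ = 41.15°  ✓
  (0,4): δ = 4.63°  ✓
  (0,5): δ = 23.95°  ✓
  (0,6): δ = 68.54°  ·
  (0,7): δ = 132.81°  ·
  (1,2): δ = 142.04°  ·
  (1,3): δ = 68.89°  ·
  (1,4): δ = 32.37°  ✓
  (1,5): δ = 3.80°  ✓
  (1,6): δ = 40.80°  ✓
  (1,7): δ = 105.07°  ·
  (2,3): δ = 106.86°  ·
  (2,4): δ = 70.33°  ·
  (2,5): δ = 41.76°  ✓
  (2,6): δ = 2.84°  ✓
  (2,7): δ = 67.11°  ·
  (3,4): δ = 143.48°  ·
  (3,5): δ = 114.90°  ·
  (3,6): δ = 70.31°  ·
  (3,7): δ = 6.04°  ✓
  (4,5): δ = 151.43°  ·
  (4,6): δ = 106.83°  ·
  (4,7): δ = 42.56°  ✓
  (5,6): δ = 135.40°  ·
  (5,7): δ = 71.13°  ·
  (6,7): δ = 115.73°  ·
antipodal pairs: 10

count = 10; pairs: (0,3), (0,4), (0,5), (1,4), (1,5), (1,6), (2,5), (2,6), (3,7), (4,7)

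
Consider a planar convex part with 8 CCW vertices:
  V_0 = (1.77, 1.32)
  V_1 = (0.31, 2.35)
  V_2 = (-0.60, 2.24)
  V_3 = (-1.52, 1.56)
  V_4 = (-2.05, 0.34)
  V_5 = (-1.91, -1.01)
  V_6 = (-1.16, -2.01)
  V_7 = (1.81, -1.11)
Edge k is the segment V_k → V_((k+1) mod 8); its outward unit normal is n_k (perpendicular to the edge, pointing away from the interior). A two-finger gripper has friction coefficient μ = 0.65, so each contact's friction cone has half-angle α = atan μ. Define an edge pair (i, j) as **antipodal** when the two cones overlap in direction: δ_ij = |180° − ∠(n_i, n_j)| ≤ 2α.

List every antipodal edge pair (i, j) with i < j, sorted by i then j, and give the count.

α = atan 0.65 = 33.02°;  2α = 66.05°
n_0 = (+0.5765, +0.8171)
n_1 = (-0.1200, +0.9928)
n_2 = (-0.5944, +0.8042)
n_3 = (-0.9172, +0.3985)
n_4 = (-0.9947, -0.1032)
n_5 = (-0.8000, -0.6000)
n_6 = (+0.2900, -0.9570)
n_7 = (+0.9999, +0.0165)
  (0,1): δ = 137.91°  ·
  (0,2): δ = 108.33°  ·
  (0,3): δ = 78.28°  ·
  (0,4): δ = 48.88°  ✓
  (0,5): δ = 17.93°  ✓
  (0,6): δ = 52.06°  ✓
  (0,7): δ = 126.15°  ·
  (1,2): δ = 150.42°  ·
  (1,3): δ = 120.37°  ·
  (1,4): δ = 90.97°  ·
  (1,5): δ = 60.02°  ✓
  (1,6): δ = 9.97°  ✓
  (1,7): δ = 84.05°  ·
  (2,3): δ = 149.95°  ·
  (2,4): δ = 120.55°  ·
  (2,5): δ = 89.60°  ·
  (2,6): δ = 19.61°  ✓
  (2,7): δ = 54.47°  ✓
  (3,4): δ = 150.60°  ·
  (3,5): δ = 119.65°  ·
  (3,6): δ = 49.66°  ✓
  (3,7): δ = 24.42°  ✓
  (4,5): δ = 149.05°  ·
  (4,6): δ = 79.06°  ·
  (4,7): δ = 4.98°  ✓
  (5,6): δ = 110.01°  ·
  (5,7): δ = 35.93°  ✓
  (6,7): δ = 105.92°  ·
antipodal pairs: 11

count = 11; pairs: (0,4), (0,5), (0,6), (1,5), (1,6), (2,6), (2,7), (3,6), (3,7), (4,7), (5,7)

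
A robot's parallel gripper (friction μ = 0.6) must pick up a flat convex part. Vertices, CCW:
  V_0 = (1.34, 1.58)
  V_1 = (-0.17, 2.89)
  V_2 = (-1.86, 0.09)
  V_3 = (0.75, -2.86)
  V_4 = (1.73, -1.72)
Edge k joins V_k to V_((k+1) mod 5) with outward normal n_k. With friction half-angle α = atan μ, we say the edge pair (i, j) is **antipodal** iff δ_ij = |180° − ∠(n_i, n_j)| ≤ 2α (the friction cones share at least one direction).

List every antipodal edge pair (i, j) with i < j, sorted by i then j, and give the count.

count = 4; pairs: (0,2), (1,3), (1,4), (2,4)

α = atan 0.6 = 30.96°;  2α = 61.93°
n_0 = (+0.6553, +0.7554)
n_1 = (-0.8561, +0.5167)
n_2 = (-0.7489, -0.6626)
n_3 = (+0.7583, -0.6519)
n_4 = (+0.9931, +0.1174)
  (0,1): δ = 80.17°  ·
  (0,2): δ = 7.56°  ✓
  (0,3): δ = 90.26°  ·
  (0,4): δ = 137.68°  ·
  (1,2): δ = 107.39°  ·
  (1,3): δ = 9.57°  ✓
  (1,4): δ = 37.85°  ✓
  (2,3): δ = 82.18°  ·
  (2,4): δ = 34.76°  ✓
  (3,4): δ = 132.58°  ·
antipodal pairs: 4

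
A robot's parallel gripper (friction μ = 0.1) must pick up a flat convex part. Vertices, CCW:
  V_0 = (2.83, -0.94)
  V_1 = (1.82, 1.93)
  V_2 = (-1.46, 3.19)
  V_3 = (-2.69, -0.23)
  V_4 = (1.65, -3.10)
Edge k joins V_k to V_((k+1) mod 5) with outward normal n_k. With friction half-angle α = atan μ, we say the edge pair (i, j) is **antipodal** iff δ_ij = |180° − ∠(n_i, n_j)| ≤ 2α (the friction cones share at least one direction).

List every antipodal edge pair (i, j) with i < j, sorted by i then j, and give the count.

count = 1; pairs: (2,4)

α = atan 0.1 = 5.71°;  2α = 11.42°
n_0 = (+0.9433, +0.3320)
n_1 = (+0.3586, +0.9335)
n_2 = (-0.9410, +0.3384)
n_3 = (-0.5516, -0.8341)
n_4 = (+0.8776, -0.4794)
  (0,1): δ = 130.40°  ·
  (0,2): δ = 39.17°  ·
  (0,3): δ = 37.14°  ·
  (0,4): δ = 131.96°  ·
  (1,2): δ = 88.77°  ·
  (1,3): δ = 12.46°  ·
  (1,4): δ = 82.37°  ·
  (2,3): δ = 103.70°  ·
  (2,4): δ = 8.87°  ✓
  (3,4): δ = 85.17°  ·
antipodal pairs: 1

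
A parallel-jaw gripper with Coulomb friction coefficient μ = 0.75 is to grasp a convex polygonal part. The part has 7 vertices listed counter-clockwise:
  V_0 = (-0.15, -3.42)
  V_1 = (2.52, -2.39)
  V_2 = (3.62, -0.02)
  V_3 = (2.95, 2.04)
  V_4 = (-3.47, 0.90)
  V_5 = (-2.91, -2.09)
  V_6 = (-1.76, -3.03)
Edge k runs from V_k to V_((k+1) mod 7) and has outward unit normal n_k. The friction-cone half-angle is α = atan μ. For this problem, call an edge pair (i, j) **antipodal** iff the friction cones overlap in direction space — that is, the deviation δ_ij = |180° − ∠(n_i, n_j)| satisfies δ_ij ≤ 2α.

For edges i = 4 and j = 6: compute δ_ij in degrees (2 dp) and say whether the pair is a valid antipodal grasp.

α = atan 0.75 = 36.87°;  2α = 73.74°
edge 4: e_4 = (+0.56, -2.99);  n_4 = (-0.9829, -0.1841)
edge 6: e_6 = (+1.61, -0.39);  n_6 = (-0.2354, -0.9719)
∠(n_4, n_6) = 65.78°
δ = |180° − 65.78°| = 114.22°
114.22° > 2α = 73.74°  →  invalid

δ = 114.22°, invalid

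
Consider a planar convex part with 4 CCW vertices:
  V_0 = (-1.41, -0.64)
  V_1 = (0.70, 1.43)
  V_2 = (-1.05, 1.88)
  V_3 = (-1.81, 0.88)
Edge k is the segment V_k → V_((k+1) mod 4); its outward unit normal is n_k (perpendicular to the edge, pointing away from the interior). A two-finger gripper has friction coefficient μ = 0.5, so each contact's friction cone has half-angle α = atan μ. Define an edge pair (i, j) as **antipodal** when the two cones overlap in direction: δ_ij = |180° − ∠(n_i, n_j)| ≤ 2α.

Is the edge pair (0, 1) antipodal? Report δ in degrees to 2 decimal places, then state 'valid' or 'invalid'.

δ = 58.87°, invalid

α = atan 0.5 = 26.57°;  2α = 53.13°
edge 0: e_0 = (+2.11, +2.07);  n_0 = (+0.7003, -0.7138)
edge 1: e_1 = (-1.75, +0.45);  n_1 = (+0.2490, +0.9685)
∠(n_0, n_1) = 121.13°
δ = |180° − 121.13°| = 58.87°
58.87° > 2α = 53.13°  →  invalid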